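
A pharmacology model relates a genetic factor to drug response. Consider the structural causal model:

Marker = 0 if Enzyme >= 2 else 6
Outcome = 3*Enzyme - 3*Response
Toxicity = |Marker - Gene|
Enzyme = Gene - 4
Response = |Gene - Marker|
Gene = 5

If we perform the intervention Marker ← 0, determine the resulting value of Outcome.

-12

The intervention breaks the incoming arrows to Marker: Marker = 0 if Enzyme >= 2 else 6 no longer applies, and Marker = 0.
Enzyme = Gene - 4  [with Gene=5]  = 1
Response = |Gene - Marker|  [with Gene=5, Marker=0]  = 5
Outcome = 3*Enzyme - 3*Response  [with Enzyme=1, Response=5]  = -12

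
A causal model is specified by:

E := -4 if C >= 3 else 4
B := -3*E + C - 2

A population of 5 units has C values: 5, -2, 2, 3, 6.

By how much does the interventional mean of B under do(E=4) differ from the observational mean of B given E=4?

The intervention sets E=4 in all 5 units regardless of C. Recomputing B per unit gives -9, -16, -12, -11, -8; average -11.2.
Conditioning on E=4 selects the 2 unit(s) with C ∈ {-2, 2}. Their B values: -16, -12. Mean = -14.
Difference = -11.2 − (-14) = 2.8.

2.8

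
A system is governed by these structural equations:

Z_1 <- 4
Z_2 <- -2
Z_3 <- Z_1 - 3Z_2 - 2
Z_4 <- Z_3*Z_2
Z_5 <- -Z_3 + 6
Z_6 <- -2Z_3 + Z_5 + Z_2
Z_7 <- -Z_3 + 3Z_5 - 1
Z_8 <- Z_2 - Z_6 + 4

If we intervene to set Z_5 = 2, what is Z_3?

8

do(Z_5=2) replaces the equation Z_5 <- -Z_3 + 6 with the constant Z_5 = 2.
Z_3 is not downstream of the intervention, so its value is determined by the original equations.
Z_3 = Z_1 - 3Z_2 - 2  [with Z_1=4, Z_2=-2]  = 8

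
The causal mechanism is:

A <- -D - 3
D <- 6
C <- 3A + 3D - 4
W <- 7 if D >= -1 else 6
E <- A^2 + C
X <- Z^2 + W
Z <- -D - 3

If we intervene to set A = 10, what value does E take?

144

Under do(A=10), the mechanism A <- -D - 3 is discarded; A is fixed at 10.
C = 3A + 3D - 4  [with A=10, D=6]  = 44
E = A^2 + C  [with A=10, C=44]  = 144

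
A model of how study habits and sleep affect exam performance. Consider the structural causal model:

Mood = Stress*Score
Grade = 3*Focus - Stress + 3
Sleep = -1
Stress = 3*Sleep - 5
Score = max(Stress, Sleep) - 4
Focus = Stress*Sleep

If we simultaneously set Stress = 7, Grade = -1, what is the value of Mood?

Setting Stress = 7, Grade = -1 by intervention discards those variables' equations.
Score = max(Stress, Sleep) - 4  [with Stress=7, Sleep=-1]  = 3
Mood = Stress*Score  [with Stress=7, Score=3]  = 21

21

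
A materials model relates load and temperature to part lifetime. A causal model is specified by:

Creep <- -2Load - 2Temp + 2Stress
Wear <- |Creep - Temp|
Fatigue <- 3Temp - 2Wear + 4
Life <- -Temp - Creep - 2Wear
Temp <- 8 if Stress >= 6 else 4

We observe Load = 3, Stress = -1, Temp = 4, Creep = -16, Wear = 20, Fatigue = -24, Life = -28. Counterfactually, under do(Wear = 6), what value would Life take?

Under do(Wear=6), the mechanism Wear <- |Creep - Temp| is discarded; Wear is fixed at 6.
Temp = 8 if Stress >= 6 else 4  [with Stress=-1]  = 4
Creep = -2Load - 2Temp + 2Stress  [with Load=3, Temp=4, Stress=-1]  = -16
Life = -Temp - Creep - 2Wear  [with Temp=4, Creep=-16, Wear=6]  = 0

0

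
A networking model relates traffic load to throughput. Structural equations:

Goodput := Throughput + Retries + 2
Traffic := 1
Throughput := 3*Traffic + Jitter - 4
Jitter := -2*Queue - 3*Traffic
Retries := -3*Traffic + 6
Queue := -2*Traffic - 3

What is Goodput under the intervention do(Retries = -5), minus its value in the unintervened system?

The intervention breaks the incoming arrows to Retries: Retries := -3*Traffic + 6 no longer applies, and Retries = -5.
Queue = -2*Traffic - 3  [with Traffic=1]  = -5
Jitter = -2*Queue - 3*Traffic  [with Queue=-5, Traffic=1]  = 7
Throughput = 3*Traffic + Jitter - 4  [with Traffic=1, Jitter=7]  = 6
Goodput = Throughput + Retries + 2  [with Throughput=6, Retries=-5]  = 3
Without intervention: Queue = -2*Traffic - 3  [with Traffic=1]  = -5; Retries = -3*Traffic + 6  [with Traffic=1]  = 3; Jitter = -2*Queue - 3*Traffic  [with Queue=-5, Traffic=1]  = 7; Throughput = 3*Traffic + Jitter - 4  [with Traffic=1, Jitter=7]  = 6; Goodput = Throughput + Retries + 2  [with Throughput=6, Retries=3]  = 11.
Change = 3 − 11 = -8.

-8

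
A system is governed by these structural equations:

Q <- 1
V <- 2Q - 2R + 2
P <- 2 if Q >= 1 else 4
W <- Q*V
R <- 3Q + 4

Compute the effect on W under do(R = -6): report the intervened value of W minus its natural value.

do(R=-6) replaces the equation R <- 3Q + 4 with the constant R = -6.
V = 2Q - 2R + 2  [with Q=1, R=-6]  = 16
W = Q*V  [with Q=1, V=16]  = 16
Without intervention: R = 3Q + 4  [with Q=1]  = 7; V = 2Q - 2R + 2  [with Q=1, R=7]  = -10; W = Q*V  [with Q=1, V=-10]  = -10.
Change = 16 − (-10) = 26.

26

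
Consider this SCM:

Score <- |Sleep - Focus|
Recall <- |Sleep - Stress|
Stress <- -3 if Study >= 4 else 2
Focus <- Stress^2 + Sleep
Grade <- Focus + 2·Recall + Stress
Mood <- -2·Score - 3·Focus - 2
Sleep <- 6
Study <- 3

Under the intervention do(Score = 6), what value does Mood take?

-44

The intervention breaks the incoming arrows to Score: Score <- |Sleep - Focus| no longer applies, and Score = 6.
Stress = -3 if Study >= 4 else 2  [with Study=3]  = 2
Focus = Stress^2 + Sleep  [with Stress=2, Sleep=6]  = 10
Mood = -2·Score - 3·Focus - 2  [with Score=6, Focus=10]  = -44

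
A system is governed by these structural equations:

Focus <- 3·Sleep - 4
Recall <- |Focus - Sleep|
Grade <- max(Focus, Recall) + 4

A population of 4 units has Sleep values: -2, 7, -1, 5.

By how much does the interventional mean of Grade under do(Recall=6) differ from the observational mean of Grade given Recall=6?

Under do(Recall=6), Recall's equation is replaced by Recall=6 for every unit. Per-unit Grade: 10, 21, 10, 15. Mean = 14.
Conditioning on Recall=6 selects the 2 unit(s) with Sleep ∈ {-1, 5}. Their Grade values: 10, 15. Mean = 12.5.
Difference = 14 − 12.5 = 1.5.

1.5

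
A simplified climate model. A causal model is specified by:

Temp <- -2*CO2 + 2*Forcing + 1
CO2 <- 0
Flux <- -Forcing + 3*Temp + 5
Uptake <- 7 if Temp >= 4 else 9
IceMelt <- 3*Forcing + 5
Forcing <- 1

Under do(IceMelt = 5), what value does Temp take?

3

Under do(IceMelt=5), the mechanism IceMelt <- 3*Forcing + 5 is discarded; IceMelt is fixed at 5.
Since Temp is not a descendant of the intervened variable, it is unaffected.
Temp = -2*CO2 + 2*Forcing + 1  [with CO2=0, Forcing=1]  = 3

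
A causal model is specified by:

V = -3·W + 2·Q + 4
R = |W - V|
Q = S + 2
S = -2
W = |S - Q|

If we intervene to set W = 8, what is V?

-20

The intervention breaks the incoming arrows to W: W = |S - Q| no longer applies, and W = 8.
Q = S + 2  [with S=-2]  = 0
V = -3·W + 2·Q + 4  [with W=8, Q=0]  = -20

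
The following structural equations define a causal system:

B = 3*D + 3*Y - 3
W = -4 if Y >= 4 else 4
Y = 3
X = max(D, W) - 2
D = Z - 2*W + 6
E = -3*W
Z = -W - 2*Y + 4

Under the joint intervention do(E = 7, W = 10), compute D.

Under do(E = 7, W = 10), each intervened variable's structural equation is replaced by its fixed value.
Z = -W - 2*Y + 4  [with W=10, Y=3]  = -12
D = Z - 2*W + 6  [with Z=-12, W=10]  = -26

-26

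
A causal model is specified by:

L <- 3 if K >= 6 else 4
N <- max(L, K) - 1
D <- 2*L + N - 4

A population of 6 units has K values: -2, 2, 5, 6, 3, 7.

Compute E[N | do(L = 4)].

The intervention sets L=4 in all 6 units regardless of K. Recomputing N per unit gives 3, 3, 4, 5, 3, 6; average 4.

4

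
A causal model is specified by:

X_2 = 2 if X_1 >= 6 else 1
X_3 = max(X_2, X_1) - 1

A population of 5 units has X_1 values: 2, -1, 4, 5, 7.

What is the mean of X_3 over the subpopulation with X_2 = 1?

E[X_3|X_2=1] averages over only the 4 units with X_2=1 (X_1 = 2, -1, 4, 5): X_3 = 1, 0, 3, 4, mean 2.

2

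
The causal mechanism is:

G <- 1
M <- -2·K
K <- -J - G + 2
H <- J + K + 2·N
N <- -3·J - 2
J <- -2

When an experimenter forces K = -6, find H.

0

do(K=-6) replaces the equation K <- -J - G + 2 with the constant K = -6.
N = -3·J - 2  [with J=-2]  = 4
H = J + K + 2·N  [with J=-2, K=-6, N=4]  = 0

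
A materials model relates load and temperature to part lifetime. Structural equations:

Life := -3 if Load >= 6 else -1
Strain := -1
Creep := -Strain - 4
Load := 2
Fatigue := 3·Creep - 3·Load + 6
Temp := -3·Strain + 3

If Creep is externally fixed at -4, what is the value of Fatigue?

Intervening sets Creep = -4 and removes its equation (Creep := -Strain - 4).
Fatigue = 3·Creep - 3·Load + 6  [with Creep=-4, Load=2]  = -12

-12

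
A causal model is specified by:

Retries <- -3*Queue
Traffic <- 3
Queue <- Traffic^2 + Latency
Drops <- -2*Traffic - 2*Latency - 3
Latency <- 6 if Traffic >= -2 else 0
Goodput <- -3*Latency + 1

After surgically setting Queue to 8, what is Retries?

-24

do(Queue=8) replaces the equation Queue <- Traffic^2 + Latency with the constant Queue = 8.
Retries = -3*Queue  [with Queue=8]  = -24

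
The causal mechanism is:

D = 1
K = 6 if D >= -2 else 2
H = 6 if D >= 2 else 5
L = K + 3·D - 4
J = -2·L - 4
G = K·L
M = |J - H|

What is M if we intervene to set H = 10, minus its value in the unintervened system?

5

The intervention breaks the incoming arrows to H: H = 6 if D >= 2 else 5 no longer applies, and H = 10.
K = 6 if D >= -2 else 2  [with D=1]  = 6
L = K + 3·D - 4  [with K=6, D=1]  = 5
J = -2·L - 4  [with L=5]  = -14
M = |J - H|  [with J=-14, H=10]  = 24
Without intervention: K = 6 if D >= -2 else 2  [with D=1]  = 6; H = 6 if D >= 2 else 5  [with D=1]  = 5; L = K + 3·D - 4  [with K=6, D=1]  = 5; J = -2·L - 4  [with L=5]  = -14; M = |J - H|  [with J=-14, H=5]  = 19.
Change = 24 − 19 = 5.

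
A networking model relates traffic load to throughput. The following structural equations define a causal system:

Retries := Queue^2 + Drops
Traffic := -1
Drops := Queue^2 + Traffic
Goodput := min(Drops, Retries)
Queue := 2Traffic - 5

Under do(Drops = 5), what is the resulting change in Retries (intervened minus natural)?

The intervention breaks the incoming arrows to Drops: Drops := Queue^2 + Traffic no longer applies, and Drops = 5.
Queue = 2Traffic - 5  [with Traffic=-1]  = -7
Retries = Queue^2 + Drops  [with Queue=-7, Drops=5]  = 54
Without intervention: Queue = 2Traffic - 5  [with Traffic=-1]  = -7; Drops = Queue^2 + Traffic  [with Queue=-7, Traffic=-1]  = 48; Retries = Queue^2 + Drops  [with Queue=-7, Drops=48]  = 97.
Change = 54 − 97 = -43.

-43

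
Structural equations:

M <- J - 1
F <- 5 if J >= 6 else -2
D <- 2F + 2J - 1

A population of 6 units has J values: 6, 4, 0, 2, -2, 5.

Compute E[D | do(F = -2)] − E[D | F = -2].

The intervention sets F=-2 in all 6 units regardless of J. Recomputing D per unit gives 7, 3, -5, -1, -9, 5; average 0.
Conditioning on F=-2 selects the 5 unit(s) with J ∈ {4, 0, 2, -2, 5}. Their D values: 3, -5, -1, -9, 5. Mean = -1.4.
Difference = 0 − (-1.4) = 1.4.

1.4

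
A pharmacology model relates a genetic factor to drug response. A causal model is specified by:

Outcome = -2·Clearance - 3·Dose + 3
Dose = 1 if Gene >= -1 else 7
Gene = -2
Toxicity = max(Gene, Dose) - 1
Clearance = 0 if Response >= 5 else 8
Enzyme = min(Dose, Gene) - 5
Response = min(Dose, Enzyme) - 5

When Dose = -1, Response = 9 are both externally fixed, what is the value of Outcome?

6

Setting Dose = -1, Response = 9 by intervention discards those variables' equations.
Clearance = 0 if Response >= 5 else 8  [with Response=9]  = 0
Outcome = -2·Clearance - 3·Dose + 3  [with Clearance=0, Dose=-1]  = 6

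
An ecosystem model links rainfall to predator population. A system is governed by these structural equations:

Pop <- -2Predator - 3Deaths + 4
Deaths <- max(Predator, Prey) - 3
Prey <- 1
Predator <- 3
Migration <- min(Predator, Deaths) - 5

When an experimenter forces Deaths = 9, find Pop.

do(Deaths=9) replaces the equation Deaths <- max(Predator, Prey) - 3 with the constant Deaths = 9.
Pop = -2Predator - 3Deaths + 4  [with Predator=3, Deaths=9]  = -29

-29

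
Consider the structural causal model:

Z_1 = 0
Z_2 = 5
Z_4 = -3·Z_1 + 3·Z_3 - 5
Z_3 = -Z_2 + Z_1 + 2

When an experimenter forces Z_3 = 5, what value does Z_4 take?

10

The intervention breaks the incoming arrows to Z_3: Z_3 = -Z_2 + Z_1 + 2 no longer applies, and Z_3 = 5.
Z_4 = -3·Z_1 + 3·Z_3 - 5  [with Z_1=0, Z_3=5]  = 10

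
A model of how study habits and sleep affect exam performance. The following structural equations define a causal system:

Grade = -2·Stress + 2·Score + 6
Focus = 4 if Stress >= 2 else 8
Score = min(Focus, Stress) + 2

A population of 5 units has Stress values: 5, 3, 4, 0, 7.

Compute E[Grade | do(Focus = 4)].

The intervention sets Focus=4 in all 5 units regardless of Stress. Recomputing Grade per unit gives 8, 10, 10, 10, 4; average 8.4.

8.4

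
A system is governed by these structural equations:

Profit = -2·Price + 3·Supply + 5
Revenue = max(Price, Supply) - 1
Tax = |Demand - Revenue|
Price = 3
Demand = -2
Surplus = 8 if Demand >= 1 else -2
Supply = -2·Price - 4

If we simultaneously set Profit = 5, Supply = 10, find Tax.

Under do(Profit = 5, Supply = 10), each intervened variable's structural equation is replaced by its fixed value.
Revenue = max(Price, Supply) - 1  [with Price=3, Supply=10]  = 9
Tax = |Demand - Revenue|  [with Demand=-2, Revenue=9]  = 11

11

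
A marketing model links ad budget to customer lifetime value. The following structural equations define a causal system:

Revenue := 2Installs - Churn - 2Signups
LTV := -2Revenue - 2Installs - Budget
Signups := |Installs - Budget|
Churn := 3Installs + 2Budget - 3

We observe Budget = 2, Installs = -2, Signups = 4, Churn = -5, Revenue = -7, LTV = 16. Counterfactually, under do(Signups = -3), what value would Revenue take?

do(Signups=-3) replaces the equation Signups := |Installs - Budget| with the constant Signups = -3.
Churn = 3Installs + 2Budget - 3  [with Installs=-2, Budget=2]  = -5
Revenue = 2Installs - Churn - 2Signups  [with Installs=-2, Churn=-5, Signups=-3]  = 7

7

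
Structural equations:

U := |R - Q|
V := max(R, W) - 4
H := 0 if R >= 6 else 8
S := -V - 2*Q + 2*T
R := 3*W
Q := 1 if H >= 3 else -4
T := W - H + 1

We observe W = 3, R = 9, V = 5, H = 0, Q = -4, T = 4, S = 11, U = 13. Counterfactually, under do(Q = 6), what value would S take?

Under do(Q=6), the mechanism Q := 1 if H >= 3 else -4 is discarded; Q is fixed at 6.
R = 3*W  [with W=3]  = 9
V = max(R, W) - 4  [with R=9, W=3]  = 5
H = 0 if R >= 6 else 8  [with R=9]  = 0
T = W - H + 1  [with W=3, H=0]  = 4
S = -V - 2*Q + 2*T  [with V=5, Q=6, T=4]  = -9

-9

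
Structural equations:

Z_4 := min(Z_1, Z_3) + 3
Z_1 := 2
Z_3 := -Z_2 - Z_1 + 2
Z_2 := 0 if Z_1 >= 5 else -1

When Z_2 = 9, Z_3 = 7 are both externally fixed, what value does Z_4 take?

Setting Z_2 = 9, Z_3 = 7 by intervention discards those variables' equations.
Z_4 = min(Z_1, Z_3) + 3  [with Z_1=2, Z_3=7]  = 5

5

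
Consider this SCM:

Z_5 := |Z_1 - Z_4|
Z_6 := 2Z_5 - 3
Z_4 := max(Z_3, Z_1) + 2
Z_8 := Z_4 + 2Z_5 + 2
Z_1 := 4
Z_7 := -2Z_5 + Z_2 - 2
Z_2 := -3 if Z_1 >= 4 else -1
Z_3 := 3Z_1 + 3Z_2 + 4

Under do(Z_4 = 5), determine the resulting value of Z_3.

Under do(Z_4=5), the mechanism Z_4 := max(Z_3, Z_1) + 2 is discarded; Z_4 is fixed at 5.
Since Z_3 is not a descendant of the intervened variable, it is unaffected.
Z_2 = -3 if Z_1 >= 4 else -1  [with Z_1=4]  = -3
Z_3 = 3Z_1 + 3Z_2 + 4  [with Z_1=4, Z_2=-3]  = 7

7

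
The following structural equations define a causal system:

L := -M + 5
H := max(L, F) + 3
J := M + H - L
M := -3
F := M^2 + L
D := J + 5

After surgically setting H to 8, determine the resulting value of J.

Intervening sets H = 8 and removes its equation (H := max(L, F) + 3).
L = -M + 5  [with M=-3]  = 8
J = M + H - L  [with M=-3, H=8, L=8]  = -3

-3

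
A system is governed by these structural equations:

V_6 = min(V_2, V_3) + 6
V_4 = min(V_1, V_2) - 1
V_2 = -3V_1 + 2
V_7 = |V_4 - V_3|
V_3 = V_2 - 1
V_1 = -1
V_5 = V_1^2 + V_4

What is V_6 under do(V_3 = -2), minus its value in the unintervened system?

-6

The intervention breaks the incoming arrows to V_3: V_3 = V_2 - 1 no longer applies, and V_3 = -2.
V_2 = -3V_1 + 2  [with V_1=-1]  = 5
V_6 = min(V_2, V_3) + 6  [with V_2=5, V_3=-2]  = 4
Without intervention: V_2 = -3V_1 + 2  [with V_1=-1]  = 5; V_3 = V_2 - 1  [with V_2=5]  = 4; V_6 = min(V_2, V_3) + 6  [with V_2=5, V_3=4]  = 10.
Change = 4 − 10 = -6.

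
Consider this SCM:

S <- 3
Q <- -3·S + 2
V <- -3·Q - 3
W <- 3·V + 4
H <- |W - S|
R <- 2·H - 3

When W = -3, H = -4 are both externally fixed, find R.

The joint intervention fixes W = -3, H = -4, removing each variable's own equation.
R = 2·H - 3  [with H=-4]  = -11

-11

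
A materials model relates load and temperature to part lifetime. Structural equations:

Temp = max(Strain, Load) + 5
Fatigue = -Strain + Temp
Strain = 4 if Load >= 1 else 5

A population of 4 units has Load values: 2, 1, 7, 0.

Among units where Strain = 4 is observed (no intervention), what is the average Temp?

E[Temp|Strain=4] averages over only the 3 units with Strain=4 (Load = 2, 1, 7): Temp = 9, 9, 12, mean 10.

10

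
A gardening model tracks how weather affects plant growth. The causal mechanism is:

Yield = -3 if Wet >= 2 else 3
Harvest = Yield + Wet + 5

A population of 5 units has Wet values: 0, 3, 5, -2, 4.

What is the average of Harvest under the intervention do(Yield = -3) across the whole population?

4

do(Yield=-3) breaks Yield's dependence on Wet. With Yield=-3 fixed, Harvest across the units is 2, 5, 7, 0, 6, mean 4.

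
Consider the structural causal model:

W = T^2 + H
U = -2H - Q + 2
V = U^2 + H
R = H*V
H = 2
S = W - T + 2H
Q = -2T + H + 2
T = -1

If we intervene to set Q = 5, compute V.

51

Under do(Q=5), the mechanism Q = -2T + H + 2 is discarded; Q is fixed at 5.
U = -2H - Q + 2  [with H=2, Q=5]  = -7
V = U^2 + H  [with U=-7, H=2]  = 51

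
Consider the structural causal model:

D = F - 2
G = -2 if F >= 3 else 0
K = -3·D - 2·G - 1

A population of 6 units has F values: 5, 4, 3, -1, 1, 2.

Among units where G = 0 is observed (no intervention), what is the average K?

Observing G=0 restricts to units where G's equation naturally yields 0: F ∈ {-1, 1, 2}. In that subpopulation K = 8, 2, -1, mean 3.

3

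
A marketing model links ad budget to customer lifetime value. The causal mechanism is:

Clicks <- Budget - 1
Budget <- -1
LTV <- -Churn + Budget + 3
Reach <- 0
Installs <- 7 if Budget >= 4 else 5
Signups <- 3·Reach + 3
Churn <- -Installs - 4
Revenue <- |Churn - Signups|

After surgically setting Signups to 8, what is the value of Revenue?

17

Under do(Signups=8), the mechanism Signups <- 3·Reach + 3 is discarded; Signups is fixed at 8.
Installs = 7 if Budget >= 4 else 5  [with Budget=-1]  = 5
Churn = -Installs - 4  [with Installs=5]  = -9
Revenue = |Churn - Signups|  [with Churn=-9, Signups=8]  = 17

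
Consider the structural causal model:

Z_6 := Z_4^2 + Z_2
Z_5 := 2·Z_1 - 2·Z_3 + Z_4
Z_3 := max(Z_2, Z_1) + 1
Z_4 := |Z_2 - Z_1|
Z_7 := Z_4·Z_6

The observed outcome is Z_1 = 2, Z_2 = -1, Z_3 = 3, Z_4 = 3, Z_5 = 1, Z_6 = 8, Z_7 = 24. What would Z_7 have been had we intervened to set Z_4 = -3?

The intervention breaks the incoming arrows to Z_4: Z_4 := |Z_2 - Z_1| no longer applies, and Z_4 = -3.
Z_6 = Z_4^2 + Z_2  [with Z_4=-3, Z_2=-1]  = 8
Z_7 = Z_4·Z_6  [with Z_4=-3, Z_6=8]  = -24

-24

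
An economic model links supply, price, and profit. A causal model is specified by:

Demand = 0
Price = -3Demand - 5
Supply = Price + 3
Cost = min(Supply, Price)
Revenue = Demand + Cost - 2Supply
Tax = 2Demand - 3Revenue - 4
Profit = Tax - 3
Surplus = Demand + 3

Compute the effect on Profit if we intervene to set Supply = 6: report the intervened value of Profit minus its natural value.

48

The intervention breaks the incoming arrows to Supply: Supply = Price + 3 no longer applies, and Supply = 6.
Price = -3Demand - 5  [with Demand=0]  = -5
Cost = min(Supply, Price)  [with Supply=6, Price=-5]  = -5
Revenue = Demand + Cost - 2Supply  [with Demand=0, Cost=-5, Supply=6]  = -17
Tax = 2Demand - 3Revenue - 4  [with Demand=0, Revenue=-17]  = 47
Profit = Tax - 3  [with Tax=47]  = 44
Without intervention: Price = -3Demand - 5  [with Demand=0]  = -5; Supply = Price + 3  [with Price=-5]  = -2; Cost = min(Supply, Price)  [with Supply=-2, Price=-5]  = -5; Revenue = Demand + Cost - 2Supply  [with Demand=0, Cost=-5, Supply=-2]  = -1; Tax = 2Demand - 3Revenue - 4  [with Demand=0, Revenue=-1]  = -1; Profit = Tax - 3  [with Tax=-1]  = -4.
Change = 44 − (-4) = 48.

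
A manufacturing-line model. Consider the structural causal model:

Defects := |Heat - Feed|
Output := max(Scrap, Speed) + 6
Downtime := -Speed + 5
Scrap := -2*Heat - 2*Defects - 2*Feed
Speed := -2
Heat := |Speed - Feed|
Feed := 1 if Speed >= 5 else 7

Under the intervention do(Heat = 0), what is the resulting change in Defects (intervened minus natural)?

The intervention breaks the incoming arrows to Heat: Heat := |Speed - Feed| no longer applies, and Heat = 0.
Feed = 1 if Speed >= 5 else 7  [with Speed=-2]  = 7
Defects = |Heat - Feed|  [with Heat=0, Feed=7]  = 7
Without intervention: Feed = 1 if Speed >= 5 else 7  [with Speed=-2]  = 7; Heat = |Speed - Feed|  [with Speed=-2, Feed=7]  = 9; Defects = |Heat - Feed|  [with Heat=9, Feed=7]  = 2.
Change = 7 − 2 = 5.

5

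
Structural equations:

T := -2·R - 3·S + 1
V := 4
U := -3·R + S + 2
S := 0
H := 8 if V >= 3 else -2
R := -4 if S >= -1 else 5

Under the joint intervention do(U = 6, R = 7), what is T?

-13

The joint intervention fixes U = 6, R = 7, removing each variable's own equation.
T = -2·R - 3·S + 1  [with R=7, S=0]  = -13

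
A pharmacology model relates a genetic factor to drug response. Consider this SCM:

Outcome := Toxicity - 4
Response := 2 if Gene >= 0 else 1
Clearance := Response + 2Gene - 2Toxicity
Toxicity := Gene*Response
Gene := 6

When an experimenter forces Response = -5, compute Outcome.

do(Response=-5) replaces the equation Response := 2 if Gene >= 0 else 1 with the constant Response = -5.
Toxicity = Gene*Response  [with Gene=6, Response=-5]  = -30
Outcome = Toxicity - 4  [with Toxicity=-30]  = -34

-34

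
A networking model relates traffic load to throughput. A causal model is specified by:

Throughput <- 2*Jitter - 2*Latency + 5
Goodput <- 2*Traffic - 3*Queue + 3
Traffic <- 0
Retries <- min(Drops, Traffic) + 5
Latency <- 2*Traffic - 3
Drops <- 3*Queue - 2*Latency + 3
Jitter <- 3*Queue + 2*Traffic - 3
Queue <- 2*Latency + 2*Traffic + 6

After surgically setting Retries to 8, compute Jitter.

-3

The intervention breaks the incoming arrows to Retries: Retries <- min(Drops, Traffic) + 5 no longer applies, and Retries = 8.
Since Jitter is not a descendant of the intervened variable, it is unaffected.
Latency = 2*Traffic - 3  [with Traffic=0]  = -3
Queue = 2*Latency + 2*Traffic + 6  [with Latency=-3, Traffic=0]  = 0
Jitter = 3*Queue + 2*Traffic - 3  [with Queue=0, Traffic=0]  = -3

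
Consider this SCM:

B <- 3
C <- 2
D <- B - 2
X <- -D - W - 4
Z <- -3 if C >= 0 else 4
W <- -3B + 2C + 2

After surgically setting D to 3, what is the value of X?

The intervention breaks the incoming arrows to D: D <- B - 2 no longer applies, and D = 3.
W = -3B + 2C + 2  [with B=3, C=2]  = -3
X = -D - W - 4  [with D=3, W=-3]  = -4

-4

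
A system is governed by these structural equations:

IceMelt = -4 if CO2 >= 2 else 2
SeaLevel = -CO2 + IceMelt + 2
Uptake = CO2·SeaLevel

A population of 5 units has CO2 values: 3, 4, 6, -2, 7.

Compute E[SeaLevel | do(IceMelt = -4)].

Under do(IceMelt=-4), IceMelt's equation is replaced by IceMelt=-4 for every unit. Per-unit SeaLevel: -5, -6, -8, 0, -9. Mean = -5.6.

-5.6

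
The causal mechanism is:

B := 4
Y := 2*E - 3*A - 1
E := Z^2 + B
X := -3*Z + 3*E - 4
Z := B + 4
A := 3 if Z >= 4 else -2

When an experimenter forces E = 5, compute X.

-13

Under do(E=5), the mechanism E := Z^2 + B is discarded; E is fixed at 5.
Z = B + 4  [with B=4]  = 8
X = -3*Z + 3*E - 4  [with Z=8, E=5]  = -13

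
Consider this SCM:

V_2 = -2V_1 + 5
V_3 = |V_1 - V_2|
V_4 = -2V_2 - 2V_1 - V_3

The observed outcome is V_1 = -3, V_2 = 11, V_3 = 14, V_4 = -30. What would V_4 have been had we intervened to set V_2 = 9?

-24

Under do(V_2=9), the mechanism V_2 = -2V_1 + 5 is discarded; V_2 is fixed at 9.
V_3 = |V_1 - V_2|  [with V_1=-3, V_2=9]  = 12
V_4 = -2V_2 - 2V_1 - V_3  [with V_2=9, V_1=-3, V_3=12]  = -24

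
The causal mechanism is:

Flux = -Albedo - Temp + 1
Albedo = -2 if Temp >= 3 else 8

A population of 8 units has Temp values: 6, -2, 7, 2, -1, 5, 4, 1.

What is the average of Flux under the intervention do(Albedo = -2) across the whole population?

0.25

do(Albedo=-2) breaks Albedo's dependence on Temp. With Albedo=-2 fixed, Flux across the units is -3, 5, -4, 1, 4, -2, -1, 2, mean 0.25.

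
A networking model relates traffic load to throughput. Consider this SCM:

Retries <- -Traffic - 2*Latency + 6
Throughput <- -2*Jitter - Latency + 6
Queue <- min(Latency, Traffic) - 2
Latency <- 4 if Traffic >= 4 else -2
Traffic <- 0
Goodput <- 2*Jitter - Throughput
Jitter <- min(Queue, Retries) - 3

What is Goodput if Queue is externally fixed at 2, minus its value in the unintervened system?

The intervention breaks the incoming arrows to Queue: Queue <- min(Latency, Traffic) - 2 no longer applies, and Queue = 2.
Latency = 4 if Traffic >= 4 else -2  [with Traffic=0]  = -2
Retries = -Traffic - 2*Latency + 6  [with Traffic=0, Latency=-2]  = 10
Jitter = min(Queue, Retries) - 3  [with Queue=2, Retries=10]  = -1
Throughput = -2*Jitter - Latency + 6  [with Jitter=-1, Latency=-2]  = 10
Goodput = 2*Jitter - Throughput  [with Jitter=-1, Throughput=10]  = -12
Without intervention: Latency = 4 if Traffic >= 4 else -2  [with Traffic=0]  = -2; Queue = min(Latency, Traffic) - 2  [with Latency=-2, Traffic=0]  = -4; Retries = -Traffic - 2*Latency + 6  [with Traffic=0, Latency=-2]  = 10; Jitter = min(Queue, Retries) - 3  [with Queue=-4, Retries=10]  = -7; Throughput = -2*Jitter - Latency + 6  [with Jitter=-7, Latency=-2]  = 22; Goodput = 2*Jitter - Throughput  [with Jitter=-7, Throughput=22]  = -36.
Change = -12 − (-36) = 24.

24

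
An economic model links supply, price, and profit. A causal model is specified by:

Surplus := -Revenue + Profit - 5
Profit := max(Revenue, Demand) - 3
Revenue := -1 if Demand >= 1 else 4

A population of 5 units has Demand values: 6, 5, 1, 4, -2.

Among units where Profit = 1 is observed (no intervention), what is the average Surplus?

-5.5

E[Surplus|Profit=1] averages over only the 2 units with Profit=1 (Demand = 4, -2): Surplus = -3, -8, mean -5.5.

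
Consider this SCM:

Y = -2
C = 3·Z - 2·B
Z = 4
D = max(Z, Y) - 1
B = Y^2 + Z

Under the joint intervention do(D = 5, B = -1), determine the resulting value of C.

14

The joint intervention fixes D = 5, B = -1, removing each variable's own equation.
C = 3·Z - 2·B  [with Z=4, B=-1]  = 14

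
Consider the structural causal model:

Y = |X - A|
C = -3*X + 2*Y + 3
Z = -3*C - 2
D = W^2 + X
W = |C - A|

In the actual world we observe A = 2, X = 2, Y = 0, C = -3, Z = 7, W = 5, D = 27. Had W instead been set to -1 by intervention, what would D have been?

Intervening sets W = -1 and removes its equation (W = |C - A|).
D = W^2 + X  [with W=-1, X=2]  = 3

3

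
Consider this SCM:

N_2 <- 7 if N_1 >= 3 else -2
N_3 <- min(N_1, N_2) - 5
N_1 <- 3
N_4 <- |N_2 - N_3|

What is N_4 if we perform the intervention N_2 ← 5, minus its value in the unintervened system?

Under do(N_2=5), the mechanism N_2 <- 7 if N_1 >= 3 else -2 is discarded; N_2 is fixed at 5.
N_3 = min(N_1, N_2) - 5  [with N_1=3, N_2=5]  = -2
N_4 = |N_2 - N_3|  [with N_2=5, N_3=-2]  = 7
Without intervention: N_2 = 7 if N_1 >= 3 else -2  [with N_1=3]  = 7; N_3 = min(N_1, N_2) - 5  [with N_1=3, N_2=7]  = -2; N_4 = |N_2 - N_3|  [with N_2=7, N_3=-2]  = 9.
Change = 7 − 9 = -2.

-2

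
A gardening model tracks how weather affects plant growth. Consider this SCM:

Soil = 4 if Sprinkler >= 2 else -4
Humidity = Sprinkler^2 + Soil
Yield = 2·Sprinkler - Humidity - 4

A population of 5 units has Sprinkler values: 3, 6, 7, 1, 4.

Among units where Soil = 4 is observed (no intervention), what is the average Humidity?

Conditioning on Soil=4 selects the 4 unit(s) with Sprinkler ∈ {3, 6, 7, 4}. Their Humidity values: 13, 40, 53, 20. Mean = 31.5.

31.5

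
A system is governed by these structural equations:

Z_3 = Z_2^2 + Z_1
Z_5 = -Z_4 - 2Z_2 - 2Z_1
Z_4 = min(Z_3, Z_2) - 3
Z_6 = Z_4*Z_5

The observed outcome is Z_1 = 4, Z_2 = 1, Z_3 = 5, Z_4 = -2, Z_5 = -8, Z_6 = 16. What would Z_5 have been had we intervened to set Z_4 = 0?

-10

Intervening sets Z_4 = 0 and removes its equation (Z_4 = min(Z_3, Z_2) - 3).
Z_5 = -Z_4 - 2Z_2 - 2Z_1  [with Z_4=0, Z_2=1, Z_1=4]  = -10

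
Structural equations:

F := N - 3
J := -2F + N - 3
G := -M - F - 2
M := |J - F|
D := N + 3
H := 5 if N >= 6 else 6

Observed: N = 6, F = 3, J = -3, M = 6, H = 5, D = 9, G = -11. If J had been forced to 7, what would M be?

The intervention breaks the incoming arrows to J: J := -2F + N - 3 no longer applies, and J = 7.
F = N - 3  [with N=6]  = 3
M = |J - F|  [with J=7, F=3]  = 4

4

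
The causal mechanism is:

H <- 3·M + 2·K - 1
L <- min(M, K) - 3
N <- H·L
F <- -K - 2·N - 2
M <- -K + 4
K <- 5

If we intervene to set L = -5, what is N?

-30

Intervening sets L = -5 and removes its equation (L <- min(M, K) - 3).
M = -K + 4  [with K=5]  = -1
H = 3·M + 2·K - 1  [with M=-1, K=5]  = 6
N = H·L  [with H=6, L=-5]  = -30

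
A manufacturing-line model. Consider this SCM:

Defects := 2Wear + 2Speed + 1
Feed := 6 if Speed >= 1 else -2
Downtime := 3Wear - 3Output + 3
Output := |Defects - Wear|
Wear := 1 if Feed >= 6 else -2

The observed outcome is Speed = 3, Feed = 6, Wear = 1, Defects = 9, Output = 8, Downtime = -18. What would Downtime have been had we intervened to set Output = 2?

The intervention breaks the incoming arrows to Output: Output := |Defects - Wear| no longer applies, and Output = 2.
Feed = 6 if Speed >= 1 else -2  [with Speed=3]  = 6
Wear = 1 if Feed >= 6 else -2  [with Feed=6]  = 1
Downtime = 3Wear - 3Output + 3  [with Wear=1, Output=2]  = 0

0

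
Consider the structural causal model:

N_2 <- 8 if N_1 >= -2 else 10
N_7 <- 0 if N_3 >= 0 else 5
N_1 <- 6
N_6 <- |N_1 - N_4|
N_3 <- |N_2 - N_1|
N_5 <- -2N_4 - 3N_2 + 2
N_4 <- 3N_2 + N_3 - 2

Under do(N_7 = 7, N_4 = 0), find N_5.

-22

Under do(N_7 = 7, N_4 = 0), each intervened variable's structural equation is replaced by its fixed value.
N_2 = 8 if N_1 >= -2 else 10  [with N_1=6]  = 8
N_5 = -2N_4 - 3N_2 + 2  [with N_4=0, N_2=8]  = -22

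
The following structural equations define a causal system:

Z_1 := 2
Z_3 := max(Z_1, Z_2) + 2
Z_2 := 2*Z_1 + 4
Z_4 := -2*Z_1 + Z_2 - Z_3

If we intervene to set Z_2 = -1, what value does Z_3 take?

4

The intervention breaks the incoming arrows to Z_2: Z_2 := 2*Z_1 + 4 no longer applies, and Z_2 = -1.
Z_3 = max(Z_1, Z_2) + 2  [with Z_1=2, Z_2=-1]  = 4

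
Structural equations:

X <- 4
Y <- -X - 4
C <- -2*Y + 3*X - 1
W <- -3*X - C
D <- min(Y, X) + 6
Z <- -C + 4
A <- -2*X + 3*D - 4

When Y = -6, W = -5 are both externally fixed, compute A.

Setting Y = -6, W = -5 by intervention discards those variables' equations.
D = min(Y, X) + 6  [with Y=-6, X=4]  = 0
A = -2*X + 3*D - 4  [with X=4, D=0]  = -12

-12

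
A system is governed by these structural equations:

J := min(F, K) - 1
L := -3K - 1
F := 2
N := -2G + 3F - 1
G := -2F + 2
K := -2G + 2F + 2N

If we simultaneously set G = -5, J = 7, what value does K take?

44

The joint intervention fixes G = -5, J = 7, removing each variable's own equation.
N = -2G + 3F - 1  [with G=-5, F=2]  = 15
K = -2G + 2F + 2N  [with G=-5, F=2, N=15]  = 44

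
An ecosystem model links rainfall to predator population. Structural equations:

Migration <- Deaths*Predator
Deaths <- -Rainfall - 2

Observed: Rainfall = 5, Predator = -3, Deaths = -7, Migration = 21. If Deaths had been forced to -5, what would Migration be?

15

The intervention breaks the incoming arrows to Deaths: Deaths <- -Rainfall - 2 no longer applies, and Deaths = -5.
Migration = Deaths*Predator  [with Deaths=-5, Predator=-3]  = 15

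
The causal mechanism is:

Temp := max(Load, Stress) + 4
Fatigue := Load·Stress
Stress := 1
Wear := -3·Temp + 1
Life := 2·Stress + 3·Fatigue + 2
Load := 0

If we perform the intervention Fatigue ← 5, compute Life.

19

The intervention breaks the incoming arrows to Fatigue: Fatigue := Load·Stress no longer applies, and Fatigue = 5.
Life = 2·Stress + 3·Fatigue + 2  [with Stress=1, Fatigue=5]  = 19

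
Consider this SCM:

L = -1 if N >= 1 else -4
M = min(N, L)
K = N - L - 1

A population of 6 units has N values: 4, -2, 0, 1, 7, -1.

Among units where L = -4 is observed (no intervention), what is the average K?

Conditioning on L=-4 selects the 3 unit(s) with N ∈ {-2, 0, -1}. Their K values: 1, 3, 2. Mean = 2.

2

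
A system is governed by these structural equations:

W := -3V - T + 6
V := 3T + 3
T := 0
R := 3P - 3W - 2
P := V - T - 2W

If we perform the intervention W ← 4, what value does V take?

Under do(W=4), the mechanism W := -3V - T + 6 is discarded; W is fixed at 4.
Since V is not a descendant of the intervened variable, it is unaffected.
V = 3T + 3  [with T=0]  = 3

3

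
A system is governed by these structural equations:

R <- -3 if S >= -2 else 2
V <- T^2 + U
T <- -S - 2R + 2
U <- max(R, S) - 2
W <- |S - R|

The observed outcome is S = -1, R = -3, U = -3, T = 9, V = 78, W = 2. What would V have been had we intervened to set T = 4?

13

Intervening sets T = 4 and removes its equation (T <- -S - 2R + 2).
R = -3 if S >= -2 else 2  [with S=-1]  = -3
U = max(R, S) - 2  [with R=-3, S=-1]  = -3
V = T^2 + U  [with T=4, U=-3]  = 13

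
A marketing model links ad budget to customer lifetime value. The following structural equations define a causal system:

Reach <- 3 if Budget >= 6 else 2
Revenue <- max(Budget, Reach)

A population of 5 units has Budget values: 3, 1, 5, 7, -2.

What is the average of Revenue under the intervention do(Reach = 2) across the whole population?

3.8

do(Reach=2) breaks Reach's dependence on Budget. With Reach=2 fixed, Revenue across the units is 3, 2, 5, 7, 2, mean 3.8.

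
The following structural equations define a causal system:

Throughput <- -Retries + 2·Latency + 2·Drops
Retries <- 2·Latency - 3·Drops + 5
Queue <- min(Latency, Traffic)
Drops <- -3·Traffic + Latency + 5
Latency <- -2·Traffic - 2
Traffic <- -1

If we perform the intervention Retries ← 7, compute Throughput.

The intervention breaks the incoming arrows to Retries: Retries <- 2·Latency - 3·Drops + 5 no longer applies, and Retries = 7.
Latency = -2·Traffic - 2  [with Traffic=-1]  = 0
Drops = -3·Traffic + Latency + 5  [with Traffic=-1, Latency=0]  = 8
Throughput = -Retries + 2·Latency + 2·Drops  [with Retries=7, Latency=0, Drops=8]  = 9

9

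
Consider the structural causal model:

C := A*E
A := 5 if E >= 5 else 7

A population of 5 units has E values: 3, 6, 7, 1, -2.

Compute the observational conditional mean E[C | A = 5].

32.5

E[C|A=5] averages over only the 2 units with A=5 (E = 6, 7): C = 30, 35, mean 32.5.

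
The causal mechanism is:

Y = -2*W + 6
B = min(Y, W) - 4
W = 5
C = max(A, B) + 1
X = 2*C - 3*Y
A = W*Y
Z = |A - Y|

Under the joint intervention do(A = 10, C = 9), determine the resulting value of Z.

Under do(A = 10, C = 9), each intervened variable's structural equation is replaced by its fixed value.
Y = -2*W + 6  [with W=5]  = -4
Z = |A - Y|  [with A=10, Y=-4]  = 14

14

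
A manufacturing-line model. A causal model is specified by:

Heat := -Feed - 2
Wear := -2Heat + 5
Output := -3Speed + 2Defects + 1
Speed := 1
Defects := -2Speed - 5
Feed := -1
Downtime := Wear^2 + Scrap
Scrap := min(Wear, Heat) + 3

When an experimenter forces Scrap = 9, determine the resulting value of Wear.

do(Scrap=9) replaces the equation Scrap := min(Wear, Heat) + 3 with the constant Scrap = 9.
No directed path runs from Scrap to Wear, so Wear keeps its natural value.
Heat = -Feed - 2  [with Feed=-1]  = -1
Wear = -2Heat + 5  [with Heat=-1]  = 7

7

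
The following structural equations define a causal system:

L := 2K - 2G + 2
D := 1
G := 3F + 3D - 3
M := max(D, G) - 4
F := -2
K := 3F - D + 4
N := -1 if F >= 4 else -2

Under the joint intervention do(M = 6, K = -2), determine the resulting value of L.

10

Setting M = 6, K = -2 by intervention discards those variables' equations.
G = 3F + 3D - 3  [with F=-2, D=1]  = -6
L = 2K - 2G + 2  [with K=-2, G=-6]  = 10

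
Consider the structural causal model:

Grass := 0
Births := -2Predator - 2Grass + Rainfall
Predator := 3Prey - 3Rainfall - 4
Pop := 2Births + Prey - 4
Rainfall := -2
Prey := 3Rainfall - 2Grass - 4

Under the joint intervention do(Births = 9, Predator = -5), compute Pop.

Setting Births = 9, Predator = -5 by intervention discards those variables' equations.
Prey = 3Rainfall - 2Grass - 4  [with Rainfall=-2, Grass=0]  = -10
Pop = 2Births + Prey - 4  [with Births=9, Prey=-10]  = 4

4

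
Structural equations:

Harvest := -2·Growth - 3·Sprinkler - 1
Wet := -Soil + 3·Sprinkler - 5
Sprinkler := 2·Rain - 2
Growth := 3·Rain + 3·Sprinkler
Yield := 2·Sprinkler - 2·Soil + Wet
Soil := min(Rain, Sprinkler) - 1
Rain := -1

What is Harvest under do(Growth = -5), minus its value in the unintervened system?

Under do(Growth=-5), the mechanism Growth := 3·Rain + 3·Sprinkler is discarded; Growth is fixed at -5.
Sprinkler = 2·Rain - 2  [with Rain=-1]  = -4
Harvest = -2·Growth - 3·Sprinkler - 1  [with Growth=-5, Sprinkler=-4]  = 21
Without intervention: Sprinkler = 2·Rain - 2  [with Rain=-1]  = -4; Growth = 3·Rain + 3·Sprinkler  [with Rain=-1, Sprinkler=-4]  = -15; Harvest = -2·Growth - 3·Sprinkler - 1  [with Growth=-15, Sprinkler=-4]  = 41.
Change = 21 − 41 = -20.

-20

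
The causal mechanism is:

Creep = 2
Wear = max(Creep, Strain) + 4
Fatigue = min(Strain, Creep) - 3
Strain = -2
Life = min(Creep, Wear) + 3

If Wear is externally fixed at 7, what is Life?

5

do(Wear=7) replaces the equation Wear = max(Creep, Strain) + 4 with the constant Wear = 7.
Life = min(Creep, Wear) + 3  [with Creep=2, Wear=7]  = 5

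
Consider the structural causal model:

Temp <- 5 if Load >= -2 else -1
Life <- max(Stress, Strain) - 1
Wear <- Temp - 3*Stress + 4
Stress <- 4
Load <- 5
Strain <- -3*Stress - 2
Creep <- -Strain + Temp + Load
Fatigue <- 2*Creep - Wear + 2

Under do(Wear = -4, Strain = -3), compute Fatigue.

32

Under do(Wear = -4, Strain = -3), each intervened variable's structural equation is replaced by its fixed value.
Temp = 5 if Load >= -2 else -1  [with Load=5]  = 5
Creep = -Strain + Temp + Load  [with Strain=-3, Temp=5, Load=5]  = 13
Fatigue = 2*Creep - Wear + 2  [with Creep=13, Wear=-4]  = 32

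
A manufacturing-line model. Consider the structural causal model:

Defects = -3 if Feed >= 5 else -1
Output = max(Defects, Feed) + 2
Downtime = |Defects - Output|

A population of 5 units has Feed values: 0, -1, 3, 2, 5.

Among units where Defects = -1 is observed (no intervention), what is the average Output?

E[Output|Defects=-1] averages over only the 4 units with Defects=-1 (Feed = 0, -1, 3, 2): Output = 2, 1, 5, 4, mean 3.

3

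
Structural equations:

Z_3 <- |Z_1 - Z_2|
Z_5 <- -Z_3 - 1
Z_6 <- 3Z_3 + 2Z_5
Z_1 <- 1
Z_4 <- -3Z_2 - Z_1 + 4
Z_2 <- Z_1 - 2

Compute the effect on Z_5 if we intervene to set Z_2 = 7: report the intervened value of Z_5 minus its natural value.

do(Z_2=7) replaces the equation Z_2 <- Z_1 - 2 with the constant Z_2 = 7.
Z_3 = |Z_1 - Z_2|  [with Z_1=1, Z_2=7]  = 6
Z_5 = -Z_3 - 1  [with Z_3=6]  = -7
Without intervention: Z_2 = Z_1 - 2  [with Z_1=1]  = -1; Z_3 = |Z_1 - Z_2|  [with Z_1=1, Z_2=-1]  = 2; Z_5 = -Z_3 - 1  [with Z_3=2]  = -3.
Change = -7 − (-3) = -4.

-4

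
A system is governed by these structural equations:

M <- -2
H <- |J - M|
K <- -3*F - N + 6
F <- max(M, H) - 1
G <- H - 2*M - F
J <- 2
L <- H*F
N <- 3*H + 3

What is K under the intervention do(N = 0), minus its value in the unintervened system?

Intervening sets N = 0 and removes its equation (N <- 3*H + 3).
H = |J - M|  [with J=2, M=-2]  = 4
F = max(M, H) - 1  [with M=-2, H=4]  = 3
K = -3*F - N + 6  [with F=3, N=0]  = -3
Without intervention: H = |J - M|  [with J=2, M=-2]  = 4; F = max(M, H) - 1  [with M=-2, H=4]  = 3; N = 3*H + 3  [with H=4]  = 15; K = -3*F - N + 6  [with F=3, N=15]  = -18.
Change = -3 − (-18) = 15.

15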